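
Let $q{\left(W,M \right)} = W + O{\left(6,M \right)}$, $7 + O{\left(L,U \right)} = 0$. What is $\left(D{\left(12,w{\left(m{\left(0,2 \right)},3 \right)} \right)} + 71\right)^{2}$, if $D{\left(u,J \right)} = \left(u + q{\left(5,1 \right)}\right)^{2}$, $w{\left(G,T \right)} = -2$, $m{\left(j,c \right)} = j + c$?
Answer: $29241$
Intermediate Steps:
$O{\left(L,U \right)} = -7$ ($O{\left(L,U \right)} = -7 + 0 = -7$)
$m{\left(j,c \right)} = c + j$
$q{\left(W,M \right)} = -7 + W$ ($q{\left(W,M \right)} = W - 7 = -7 + W$)
$D{\left(u,J \right)} = \left(-2 + u\right)^{2}$ ($D{\left(u,J \right)} = \left(u + \left(-7 + 5\right)\right)^{2} = \left(u - 2\right)^{2} = \left(-2 + u\right)^{2}$)
$\left(D{\left(12,w{\left(m{\left(0,2 \right)},3 \right)} \right)} + 71\right)^{2} = \left(\left(-2 + 12\right)^{2} + 71\right)^{2} = \left(10^{2} + 71\right)^{2} = \left(100 + 71\right)^{2} = 171^{2} = 29241$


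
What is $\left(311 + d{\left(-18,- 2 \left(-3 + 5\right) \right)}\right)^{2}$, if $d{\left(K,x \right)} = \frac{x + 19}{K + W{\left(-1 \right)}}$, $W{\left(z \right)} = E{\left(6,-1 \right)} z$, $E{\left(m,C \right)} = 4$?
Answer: $\frac{46607929}{484} \approx 96297.0$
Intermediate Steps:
$W{\left(z \right)} = 4 z$
$d{\left(K,x \right)} = \frac{19 + x}{-4 + K}$ ($d{\left(K,x \right)} = \frac{x + 19}{K + 4 \left(-1\right)} = \frac{19 + x}{K - 4} = \frac{19 + x}{-4 + K}$)
$\left(311 + d{\left(-18,- 2 \left(-3 + 5\right) \right)}\right)^{2} = \left(311 + \frac{19 - 2 \left(-3 + 5\right)}{-4 - 18}\right)^{2} = \left(311 + \frac{19 - 4}{-22}\right)^{2} = \left(311 - \frac{19 - 4}{22}\right)^{2} = \left(311 - \frac{15}{22}\right)^{2} = \left(\frac{6827}{22}\right)^{2} = \frac{46607929}{484}$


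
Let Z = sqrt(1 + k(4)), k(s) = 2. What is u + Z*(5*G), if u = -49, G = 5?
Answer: -49 + 25*sqrt(3) ≈ -5.6987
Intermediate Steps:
Z = sqrt(3) (Z = sqrt(1 + 2) = sqrt(3) ≈ 1.7320)
u + Z*(5*G) = -49 + sqrt(3)*(5*5) = -49 + sqrt(3)*25 = -49 + 25*sqrt(3)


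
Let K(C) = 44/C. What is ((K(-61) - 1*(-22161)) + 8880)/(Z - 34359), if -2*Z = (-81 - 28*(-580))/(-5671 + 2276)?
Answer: -12856573030/14230168511 ≈ -0.90347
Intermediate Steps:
Z = 16159/6790 (Z = -(-81 - 28*(-580))/(2*(-5671 + 2276)) = -(-81 + 16240)/(2*(-3395)) = -16159*(-1)/(2*3395) = -1/2*(-16159/3395) = 16159/6790 ≈ 2.3798)
((K(-61) - 1*(-22161)) + 8880)/(Z - 34359) = ((44/(-61) - 1*(-22161)) + 8880)/(16159/6790 - 34359) = ((44*(-1/61) + 22161) + 8880)/(-233281451/6790) = ((-44/61 + 22161) + 8880)*(-6790/233281451) = (1351777/61 + 8880)*(-6790/233281451) = (1893457/61)*(-6790/233281451) = -12856573030/14230168511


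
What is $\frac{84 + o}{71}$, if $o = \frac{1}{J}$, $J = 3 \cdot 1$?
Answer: $\frac{253}{213} \approx 1.1878$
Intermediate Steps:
$J = 3$
$o = \frac{1}{3} \approx 0.33333$
$\frac{84 + o}{71} = \frac{84 + \frac{1}{3}}{71} = \frac{1}{71} \cdot \frac{253}{3} = \frac{253}{213}$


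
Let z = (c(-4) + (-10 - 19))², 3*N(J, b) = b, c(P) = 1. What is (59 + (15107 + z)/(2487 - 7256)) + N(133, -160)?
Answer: 33400/14307 ≈ 2.3345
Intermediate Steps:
N(J, b) = b/3
z = 784 (z = (1 + (-10 - 19))² = (1 - 29)² = (-28)² = 784)
(59 + (15107 + z)/(2487 - 7256)) + N(133, -160) = (59 + (15107 + 784)/(2487 - 7256)) + (⅓)*(-160) = (59 + 15891/(-4769)) - 160/3 = (59 + 15891*(-1/4769)) - 160/3 = (59 - 15891/4769) - 160/3 = 265480/4769 - 160/3 = 33400/14307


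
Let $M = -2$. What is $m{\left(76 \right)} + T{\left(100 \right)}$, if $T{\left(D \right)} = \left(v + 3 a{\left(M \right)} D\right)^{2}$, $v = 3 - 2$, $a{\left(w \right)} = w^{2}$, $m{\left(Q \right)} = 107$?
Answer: $1442508$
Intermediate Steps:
$v = 1$
$T{\left(D \right)} = \left(1 + 12 D\right)^{2}$ ($T{\left(D \right)} = \left(1 + 3 \left(-2\right)^{2} D\right)^{2} = \left(1 + 3 \cdot 4 D\right)^{2} = \left(1 + 12 D\right)^{2}$)
$m{\left(76 \right)} + T{\left(100 \right)} = 107 + \left(1 + 12 \cdot 100\right)^{2} = 107 + \left(1 + 1200\right)^{2} = 107 + 1201^{2} = 107 + 1442401 = 1442508$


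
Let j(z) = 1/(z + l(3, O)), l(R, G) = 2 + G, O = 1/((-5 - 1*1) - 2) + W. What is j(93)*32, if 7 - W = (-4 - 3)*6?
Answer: 256/1151 ≈ 0.22242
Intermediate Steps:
W = 49 (W = 7 - (-4 - 3)*6 = 7 - (-7)*6 = 7 - 1*(-42) = 7 + 42 = 49)
O = 391/8 (O = 1/((-5 - 1*1) - 2) + 49 = 1/((-5 - 1) - 2) + 49 = 1/(-6 - 2) + 49 = 1/(-8) + 49 = -⅛ + 49 = 391/8 ≈ 48.875)
j(z) = 1/(407/8 + z) (j(z) = 1/(z + (2 + 391/8)) = 1/(z + 407/8) = 1/(407/8 + z))
j(93)*32 = (8/(407 + 8*93))*32 = (8/(407 + 744))*32 = (8/1151)*32 = 256/1151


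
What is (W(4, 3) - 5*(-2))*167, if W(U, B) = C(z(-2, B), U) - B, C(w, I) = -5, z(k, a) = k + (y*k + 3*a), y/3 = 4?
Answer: 334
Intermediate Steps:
y = 12 (y = 3*4 = 12)
z(k, a) = 3*a + 13*k (z(k, a) = k + (12*k + 3*a) = k + (3*a + 12*k) = 3*a + 13*k)
W(U, B) = -5 - B
(W(4, 3) - 5*(-2))*167 = ((-5 - 1*3) - 5*(-2))*167 = ((-5 - 3) + 10)*167 = (-8 + 10)*167 = 2*167 = 334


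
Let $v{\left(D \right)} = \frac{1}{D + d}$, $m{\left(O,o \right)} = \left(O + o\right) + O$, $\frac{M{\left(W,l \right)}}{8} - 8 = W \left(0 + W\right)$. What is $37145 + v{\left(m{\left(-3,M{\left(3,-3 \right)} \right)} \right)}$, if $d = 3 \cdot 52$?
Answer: $\frac{10623471}{286} \approx 37145.0$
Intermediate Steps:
$M{\left(W,l \right)} = 64 + 8 W^{2}$ ($M{\left(W,l \right)} = 64 + 8 W \left(0 + W\right) = 64 + 8 W W = 64 + 8 W^{2}$)
$m{\left(O,o \right)} = o + 2 O$
$d = 156$
$v{\left(D \right)} = \frac{1}{156 + D}$ ($v{\left(D \right)} = \frac{1}{D + 156} = \frac{1}{156 + D}$)
$37145 + v{\left(m{\left(-3,M{\left(3,-3 \right)} \right)} \right)} = 37145 + \frac{1}{156 + \left(\left(64 + 8 \cdot 3^{2}\right) + 2 \left(-3\right)\right)} = 37145 + \frac{1}{156 + \left(\left(64 + 8 \cdot 9\right) - 6\right)} = 37145 + \frac{1}{156 + \left(\left(64 + 72\right) - 6\right)} = 37145 + \frac{1}{156 + \left(136 - 6\right)} = 37145 + \frac{1}{156 + 130} = 37145 + \frac{1}{286} = \frac{10623471}{286}$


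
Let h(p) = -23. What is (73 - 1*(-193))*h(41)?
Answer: -6118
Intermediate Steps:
(73 - 1*(-193))*h(41) = (73 - 1*(-193))*(-23) = (73 + 193)*(-23) = 266*(-23) = -6118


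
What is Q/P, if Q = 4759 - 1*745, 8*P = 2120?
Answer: 4014/265 ≈ 15.147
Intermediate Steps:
P = 265 (P = (⅛)*2120 = 265)
Q = 4014 (Q = 4759 - 745 = 4014)
Q/P = 4014/265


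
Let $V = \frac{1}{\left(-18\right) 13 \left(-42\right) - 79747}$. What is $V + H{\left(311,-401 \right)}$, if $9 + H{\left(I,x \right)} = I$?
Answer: $\frac{21115537}{69919} \approx 302.0$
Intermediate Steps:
$H{\left(I,x \right)} = -9 + I$
$V = - \frac{1}{69919}$ ($V = \frac{1}{\left(-234\right) \left(-42\right) - 79747} = \frac{1}{9828 - 79747} = \frac{1}{-69919} = - \frac{1}{69919} \approx -1.4302 \cdot 10^{-5}$)
$V + H{\left(311,-401 \right)} = - \frac{1}{69919} + \left(-9 + 311\right) = - \frac{1}{69919} + 302 = \frac{21115537}{69919}$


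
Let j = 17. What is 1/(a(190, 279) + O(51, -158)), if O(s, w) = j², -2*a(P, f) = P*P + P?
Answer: -1/17856 ≈ -5.6004e-5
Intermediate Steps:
a(P, f) = -P/2 - P²/2 (a(P, f) = -(P*P + P)/2 = -(P² + P)/2 = -(P + P²)/2 = -P/2 - P²/2)
O(s, w) = 289 (O(s, w) = 17² = 289)
1/(a(190, 279) + O(51, -158)) = 1/(-½*190*(1 + 190) + 289) = 1/(-½*190*191 + 289) = 1/(-18145 + 289) = 1/(-17856) = -1/17856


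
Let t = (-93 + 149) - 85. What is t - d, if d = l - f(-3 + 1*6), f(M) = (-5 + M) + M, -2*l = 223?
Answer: 167/2 ≈ 83.500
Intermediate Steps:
l = -223/2 (l = -½*223 = -223/2 ≈ -111.50)
t = -29 (t = 56 - 85 = -29)
f(M) = -5 + 2*M
d = -225/2 (d = -223/2 - (-5 + 2*(-3 + 1*6)) = -223/2 - (-5 + 2*(-3 + 6)) = -223/2 - (-5 + 2*3) = -223/2 - (-5 + 6) = -223/2 - 1*1 = -223/2 - 1 = -225/2 ≈ -112.50)
t - d = -29 - 1*(-225/2) = -29 + 225/2 = 167/2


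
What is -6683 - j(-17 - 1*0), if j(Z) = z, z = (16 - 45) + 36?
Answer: -6690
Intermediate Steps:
z = 7 (z = -29 + 36 = 7)
j(Z) = 7
-6683 - j(-17 - 1*0) = -6683 - 1*7 = -6683 - 7 = -6690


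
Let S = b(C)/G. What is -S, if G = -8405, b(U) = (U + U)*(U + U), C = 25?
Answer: 500/1681 ≈ 0.29744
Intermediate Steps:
b(U) = 4*U² (b(U) = (2*U)*(2*U) = 4*U²)
S = -500/1681 (S = (4*25²)/(-8405) = (4*625)*(-1/8405) = 2500*(-1/8405) = -500/1681 ≈ -0.29744)
-S = -1*(-500/1681) = 500/1681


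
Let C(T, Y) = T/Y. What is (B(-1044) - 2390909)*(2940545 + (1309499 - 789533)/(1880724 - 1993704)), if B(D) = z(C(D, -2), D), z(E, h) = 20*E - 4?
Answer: -131807684327520897/18830 ≈ -6.9999e+12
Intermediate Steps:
z(E, h) = -4 + 20*E
B(D) = -4 - 10*D (B(D) = -4 + 20*(D/(-2)) = -4 + 20*(D*(-1/2)) = -4 + 20*(-D/2) = -4 - 10*D)
(B(-1044) - 2390909)*(2940545 + (1309499 - 789533)/(1880724 - 1993704)) = ((-4 - 10*(-1044)) - 2390909)*(2940545 + (1309499 - 789533)/(1880724 - 1993704)) = ((-4 + 10440) - 2390909)*(2940545 + 519966/(-112980)) = (10436 - 2390909)*(2940545 + 519966*(-1/112980)) = -2380473*(2940545 - 86661/18830) = -2380473*55370375689/18830 = -131807684327520897/18830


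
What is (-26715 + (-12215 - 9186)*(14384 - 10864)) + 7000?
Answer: -75351235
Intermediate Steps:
(-26715 + (-12215 - 9186)*(14384 - 10864)) + 7000 = (-26715 - 21401*3520) + 7000 = (-26715 - 75331520) + 7000 = -75358235 + 7000 = -75351235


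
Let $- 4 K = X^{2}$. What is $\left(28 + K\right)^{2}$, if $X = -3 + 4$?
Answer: $\frac{12321}{16} \approx 770.06$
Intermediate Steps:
$X = 1$
$K = - \frac{1}{4}$ ($K = - \frac{1^{2}}{4} = \left(- \frac{1}{4}\right) 1 = - \frac{1}{4} \approx -0.25$)
$\left(28 + K\right)^{2} = \left(28 - \frac{1}{4}\right)^{2} = \left(\frac{111}{4}\right)^{2} = \frac{12321}{16}$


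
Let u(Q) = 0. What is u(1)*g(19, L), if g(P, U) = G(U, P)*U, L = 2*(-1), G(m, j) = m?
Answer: 0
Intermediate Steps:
L = -2
g(P, U) = U² (g(P, U) = U*U = U²)
u(1)*g(19, L) = 0*(-2)² = 0*4 = 0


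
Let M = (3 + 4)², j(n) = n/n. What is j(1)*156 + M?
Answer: 205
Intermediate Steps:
j(n) = 1
M = 49 (M = 7² = 49)
j(1)*156 + M = 1*156 + 49 = 156 + 49 = 205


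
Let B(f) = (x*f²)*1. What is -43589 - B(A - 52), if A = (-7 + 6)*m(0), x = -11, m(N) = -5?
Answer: -19290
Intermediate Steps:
A = 5 (A = (-7 + 6)*(-5) = -1*(-5) = 5)
B(f) = -11*f² (B(f) = -11*f²*1 = -11*f²)
-43589 - B(A - 52) = -43589 - (-11)*(5 - 52)² = -43589 - (-11)*(-47)² = -43589 - (-11)*2209 = -43589 - 1*(-24299) = -43589 + 24299 = -19290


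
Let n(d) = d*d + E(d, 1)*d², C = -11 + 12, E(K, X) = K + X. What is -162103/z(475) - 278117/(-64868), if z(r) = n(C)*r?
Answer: -10118980679/92436900 ≈ -109.47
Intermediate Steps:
C = 1
n(d) = d² + d²*(1 + d) (n(d) = d*d + (d + 1)*d² = d² + (1 + d)*d² = d² + d²*(1 + d))
z(r) = 3*r (z(r) = (1²*(2 + 1))*r = (1*3)*r = 3*r)
-162103/z(475) - 278117/(-64868) = -162103/(3*475) - 278117/(-64868) = -162103/1425 - 278117*(-1/64868) = -162103*1/1425 + 278117/64868 = -162103/1425 + 278117/64868 = -10118980679/92436900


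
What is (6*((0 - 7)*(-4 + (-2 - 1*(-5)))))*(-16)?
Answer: -672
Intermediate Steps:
(6*((0 - 7)*(-4 + (-2 - 1*(-5)))))*(-16) = (6*(-7*(-4 + (-2 + 5))))*(-16) = (6*(-7*(-4 + 3)))*(-16) = (6*(-7*(-1)))*(-16) = (6*7)*(-16) = 42*(-16) = -672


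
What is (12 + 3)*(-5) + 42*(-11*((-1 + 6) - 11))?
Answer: 2697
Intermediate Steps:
(12 + 3)*(-5) + 42*(-11*((-1 + 6) - 11)) = 15*(-5) + 42*(-11*(5 - 11)) = -75 + 42*(-11*(-6)) = -75 + 42*66 = -75 + 2772 = 2697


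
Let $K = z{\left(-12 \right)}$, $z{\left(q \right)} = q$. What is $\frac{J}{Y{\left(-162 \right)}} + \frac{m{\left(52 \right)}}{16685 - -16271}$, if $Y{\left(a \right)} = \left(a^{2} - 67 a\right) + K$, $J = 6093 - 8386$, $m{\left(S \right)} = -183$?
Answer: $- \frac{5882489}{87300444} \approx -0.067382$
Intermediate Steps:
$K = -12$
$J = -2293$
$Y{\left(a \right)} = -12 + a^{2} - 67 a$ ($Y{\left(a \right)} = \left(a^{2} - 67 a\right) - 12 = -12 + a^{2} - 67 a$)
$\frac{J}{Y{\left(-162 \right)}} + \frac{m{\left(52 \right)}}{16685 - -16271} = - \frac{2293}{-12 + \left(-162\right)^{2} - -10854} - \frac{183}{16685 - -16271} = - \frac{2293}{-12 + 26244 + 10854} - \frac{183}{16685 + 16271} = - \frac{2293}{37086} - \frac{183}{32956} = - \frac{5882489}{87300444}$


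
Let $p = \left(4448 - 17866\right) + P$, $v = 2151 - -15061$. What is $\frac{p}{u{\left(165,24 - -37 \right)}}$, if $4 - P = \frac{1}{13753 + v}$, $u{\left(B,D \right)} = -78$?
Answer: $\frac{138454837}{805090} \approx 171.97$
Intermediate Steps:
$v = 17212$ ($v = 2151 + 15061 = 17212$)
$P = \frac{123859}{30965}$ ($P = 4 - \frac{1}{13753 + 17212} = 4 - \frac{1}{30965} = \frac{123859}{30965} \approx 4.0$)
$p = - \frac{415364511}{30965}$ ($p = \left(4448 - 17866\right) + \frac{123859}{30965} = -13418 + \frac{123859}{30965} = - \frac{415364511}{30965} \approx -13414.0$)
$\frac{p}{u{\left(165,24 - -37 \right)}} = - \frac{415364511}{30965 \left(-78\right)} = \left(- \frac{415364511}{30965}\right) \left(- \frac{1}{78}\right) = \frac{138454837}{805090}$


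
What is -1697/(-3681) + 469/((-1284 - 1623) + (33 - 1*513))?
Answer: 1340450/4155849 ≈ 0.32255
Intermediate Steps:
-1697/(-3681) + 469/((-1284 - 1623) + (33 - 1*513)) = -1697*(-1/3681) + 469/(-2907 + (33 - 513)) = 1697/3681 + 469/(-2907 - 480) = 1697/3681 + 469/(-3387) = 1697/3681 + 469*(-1/3387) = 1697/3681 - 469/3387 = 1340450/4155849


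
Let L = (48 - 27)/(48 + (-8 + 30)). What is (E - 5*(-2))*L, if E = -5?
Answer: 3/2 ≈ 1.5000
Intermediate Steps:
L = 3/10 (L = 21/(48 + 22) = 21/70 = 21*(1/70) = 3/10 ≈ 0.30000)
(E - 5*(-2))*L = (-5 - 5*(-2))*(3/10) = (-5 + 10)*(3/10) = 5*(3/10) = 3/2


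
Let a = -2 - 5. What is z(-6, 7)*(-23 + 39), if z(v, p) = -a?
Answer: 112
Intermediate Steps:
a = -7
z(v, p) = 7 (z(v, p) = -1*(-7) = 7)
z(-6, 7)*(-23 + 39) = 7*(-23 + 39) = 7*16 = 112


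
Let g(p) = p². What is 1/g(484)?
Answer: 1/234256 ≈ 4.2688e-6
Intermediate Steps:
1/g(484) = 1/(484²) = 1/234256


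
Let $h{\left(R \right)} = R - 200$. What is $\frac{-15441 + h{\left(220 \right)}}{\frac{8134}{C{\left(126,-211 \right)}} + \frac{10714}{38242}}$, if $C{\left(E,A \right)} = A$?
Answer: $\frac{62216502551}{154399887} \approx 402.96$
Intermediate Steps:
$h{\left(R \right)} = -200 + R$
$\frac{-15441 + h{\left(220 \right)}}{\frac{8134}{C{\left(126,-211 \right)}} + \frac{10714}{38242}} = \frac{-15441 + \left(-200 + 220\right)}{\frac{8134}{-211} + \frac{10714}{38242}} = \frac{-15441 + 20}{8134 \left(- \frac{1}{211}\right) + 10714 \cdot \frac{1}{38242}} = - \frac{15421}{- \frac{8134}{211} + \frac{5357}{19121}} = - \frac{15421}{- \frac{154399887}{4034531}} = \left(-15421\right) \left(- \frac{4034531}{154399887}\right) = \frac{62216502551}{154399887}$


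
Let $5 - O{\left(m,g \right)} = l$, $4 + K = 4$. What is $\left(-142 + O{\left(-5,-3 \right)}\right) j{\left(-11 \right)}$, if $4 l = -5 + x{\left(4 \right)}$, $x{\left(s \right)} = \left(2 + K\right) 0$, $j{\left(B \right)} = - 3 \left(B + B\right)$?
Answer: $- \frac{17919}{2} \approx -8959.5$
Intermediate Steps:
$K = 0$ ($K = -4 + 4 = 0$)
$j{\left(B \right)} = - 6 B$ ($j{\left(B \right)} = - 3 \cdot 2 B = - 6 B$)
$x{\left(s \right)} = 0$ ($x{\left(s \right)} = \left(2 + 0\right) 0 = 2 \cdot 0 = 0$)
$l = - \frac{5}{4}$ ($l = \frac{-5 + 0}{4} = \frac{1}{4} \left(-5\right) = - \frac{5}{4} \approx -1.25$)
$O{\left(m,g \right)} = \frac{25}{4}$ ($O{\left(m,g \right)} = 5 - - \frac{5}{4} = 5 + \frac{5}{4} = \frac{25}{4}$)
$\left(-142 + O{\left(-5,-3 \right)}\right) j{\left(-11 \right)} = \left(-142 + \frac{25}{4}\right) \left(\left(-6\right) \left(-11\right)\right) = \left(- \frac{543}{4}\right) 66 = - \frac{17919}{2}$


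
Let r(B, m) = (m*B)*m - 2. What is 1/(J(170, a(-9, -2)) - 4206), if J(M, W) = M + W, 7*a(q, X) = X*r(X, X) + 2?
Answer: -7/28230 ≈ -0.00024796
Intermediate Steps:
r(B, m) = -2 + B*m**2 (r(B, m) = (B*m)*m - 2 = B*m**2 - 2 = -2 + B*m**2)
a(q, X) = 2/7 + X*(-2 + X**3)/7 (a(q, X) = (X*(-2 + X*X**2) + 2)/7 = (X*(-2 + X**3) + 2)/7 = (2 + X*(-2 + X**3))/7 = 2/7 + X*(-2 + X**3)/7)
1/(J(170, a(-9, -2)) - 4206) = 1/((170 + (2/7 + (1/7)*(-2)*(-2 + (-2)**3))) - 4206) = 1/((170 + (2/7 + (1/7)*(-2)*(-2 - 8))) - 4206) = 1/((170 + (2/7 + (1/7)*(-2)*(-10))) - 4206) = 1/((170 + (2/7 + 20/7)) - 4206) = 1/((170 + 22/7) - 4206) = 1/(1212/7 - 4206) = 1/(-28230/7) = -7/28230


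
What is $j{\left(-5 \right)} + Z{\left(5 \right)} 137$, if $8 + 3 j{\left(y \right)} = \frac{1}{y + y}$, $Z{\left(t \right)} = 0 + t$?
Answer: $\frac{6823}{10} \approx 682.3$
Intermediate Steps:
$Z{\left(t \right)} = t$
$j{\left(y \right)} = - \frac{8}{3} + \frac{1}{6 y}$ ($j{\left(y \right)} = - \frac{8}{3} + \frac{1}{3 \left(y + y\right)} = - \frac{8}{3} + \frac{1}{3 \cdot 2 y} = - \frac{8}{3} + \frac{\frac{1}{2} \frac{1}{y}}{3} = - \frac{8}{3} + \frac{1}{6 y}$)
$j{\left(-5 \right)} + Z{\left(5 \right)} 137 = \frac{1 - -80}{6 \left(-5\right)} + 5 \cdot 137 = \frac{1}{6} \left(- \frac{1}{5}\right) \left(1 + 80\right) + 685 = \frac{1}{6} \left(- \frac{1}{5}\right) 81 + 685 = - \frac{27}{10} + 685 = \frac{6823}{10}$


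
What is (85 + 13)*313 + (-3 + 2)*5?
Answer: 30669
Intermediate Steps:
(85 + 13)*313 + (-3 + 2)*5 = 98*313 - 1*5 = 30674 - 5 = 30669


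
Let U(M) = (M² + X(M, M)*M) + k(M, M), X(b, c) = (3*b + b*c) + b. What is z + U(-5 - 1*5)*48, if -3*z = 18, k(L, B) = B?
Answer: -24486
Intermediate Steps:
X(b, c) = 4*b + b*c
z = -6 (z = -⅓*18 = -6)
U(M) = M + M² + M²*(4 + M) (U(M) = (M² + (M*(4 + M))*M) + M = (M² + M²*(4 + M)) + M = M + M² + M²*(4 + M))
z + U(-5 - 1*5)*48 = -6 + ((-5 - 1*5)*(1 + (-5 - 1*5) + (-5 - 1*5)*(4 + (-5 - 1*5))))*48 = -6 + ((-5 - 5)*(1 + (-5 - 5) + (-5 - 5)*(4 + (-5 - 5))))*48 = -6 - 10*(1 - 10 - 10*(4 - 10))*48 = -6 - 10*(1 - 10 - 10*(-6))*48 = -6 - 10*(1 - 10 + 60)*48 = -6 - 10*51*48 = -6 - 510*48 = -6 - 24480 = -24486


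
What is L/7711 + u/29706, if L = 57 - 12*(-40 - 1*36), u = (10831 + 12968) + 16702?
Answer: 341088325/229062966 ≈ 1.4891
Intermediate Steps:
u = 40501 (u = 23799 + 16702 = 40501)
L = 969 (L = 57 - 12*(-40 - 36) = 57 - 12*(-76) = 57 + 912 = 969)
L/7711 + u/29706 = 969/7711 + 40501/29706 = 341088325/229062966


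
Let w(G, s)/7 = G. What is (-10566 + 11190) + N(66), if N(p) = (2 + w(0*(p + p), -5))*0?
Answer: 624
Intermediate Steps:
w(G, s) = 7*G
N(p) = 0 (N(p) = (2 + 7*(0*(p + p)))*0 = (2 + 7*(0*(2*p)))*0 = (2 + 7*0)*0 = (2 + 0)*0 = 2*0 = 0)
(-10566 + 11190) + N(66) = (-10566 + 11190) + 0 = 624 + 0 = 624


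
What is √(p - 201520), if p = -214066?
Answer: I*√415586 ≈ 644.66*I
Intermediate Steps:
√(p - 201520) = √(-214066 - 201520) = √(-415586) = I*√415586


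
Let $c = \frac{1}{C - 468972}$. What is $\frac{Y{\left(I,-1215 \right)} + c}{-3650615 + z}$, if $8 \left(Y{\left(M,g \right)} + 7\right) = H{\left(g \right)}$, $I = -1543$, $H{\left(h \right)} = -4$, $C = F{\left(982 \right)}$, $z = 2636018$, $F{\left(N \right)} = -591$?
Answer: $\frac{7043447}{952834422222} \approx 7.3921 \cdot 10^{-6}$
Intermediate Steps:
$C = -591$
$Y{\left(M,g \right)} = - \frac{15}{2}$ ($Y{\left(M,g \right)} = -7 + \frac{1}{8} \left(-4\right) = -7 - \frac{1}{2} = - \frac{15}{2}$)
$c = - \frac{1}{469563}$ ($c = \frac{1}{-591 - 468972} = \frac{1}{-469563} = - \frac{1}{469563} \approx -2.1296 \cdot 10^{-6}$)
$\frac{Y{\left(I,-1215 \right)} + c}{-3650615 + z} = \frac{- \frac{15}{2} - \frac{1}{469563}}{-3650615 + 2636018} = - \frac{7043447}{939126 \left(-1014597\right)} = \left(- \frac{7043447}{939126}\right) \left(- \frac{1}{1014597}\right) = \frac{7043447}{952834422222}$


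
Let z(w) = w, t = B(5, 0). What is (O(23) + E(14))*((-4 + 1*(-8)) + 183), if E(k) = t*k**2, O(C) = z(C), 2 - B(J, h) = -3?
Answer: 171513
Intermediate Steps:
B(J, h) = 5 (B(J, h) = 2 - 1*(-3) = 2 + 3 = 5)
t = 5
O(C) = C
E(k) = 5*k**2
(O(23) + E(14))*((-4 + 1*(-8)) + 183) = (23 + 5*14**2)*((-4 + 1*(-8)) + 183) = (23 + 5*196)*((-4 - 8) + 183) = (23 + 980)*(-12 + 183) = 1003*171 = 171513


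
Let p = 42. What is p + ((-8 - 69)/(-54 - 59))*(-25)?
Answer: 2821/113 ≈ 24.965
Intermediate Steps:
p + ((-8 - 69)/(-54 - 59))*(-25) = 42 + ((-8 - 69)/(-54 - 59))*(-25) = 42 - 77/(-113)*(-25) = 42 - 77*(-1/113)*(-25) = 42 + (77/113)*(-25) = 42 - 1925/113 = 2821/113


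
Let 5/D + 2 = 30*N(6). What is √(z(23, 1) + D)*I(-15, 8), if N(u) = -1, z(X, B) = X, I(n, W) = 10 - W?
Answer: √1462/4 ≈ 9.5590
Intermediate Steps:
D = -5/32 (D = 5/(-2 + 30*(-1)) = 5/(-2 - 30) = 5/(-32) = 5*(-1/32) = -5/32 ≈ -0.15625)
√(z(23, 1) + D)*I(-15, 8) = √(23 - 5/32)*(10 - 1*8) = √(731/32)*(10 - 8) = (√1462/8)*2 = √1462/4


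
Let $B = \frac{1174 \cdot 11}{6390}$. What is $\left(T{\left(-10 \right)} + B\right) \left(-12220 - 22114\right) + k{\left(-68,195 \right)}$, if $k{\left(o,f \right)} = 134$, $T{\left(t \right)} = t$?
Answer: $\frac{875704792}{3195} \approx 2.7409 \cdot 10^{5}$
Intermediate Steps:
$B = \frac{6457}{3195}$ ($B = 12914 \cdot \frac{1}{6390} = \frac{6457}{3195} \approx 2.021$)
$\left(T{\left(-10 \right)} + B\right) \left(-12220 - 22114\right) + k{\left(-68,195 \right)} = \left(-10 + \frac{6457}{3195}\right) \left(-12220 - 22114\right) + 134 = \left(- \frac{25493}{3195}\right) \left(-34334\right) + 134 = \frac{875276662}{3195} + 134 = \frac{875704792}{3195}$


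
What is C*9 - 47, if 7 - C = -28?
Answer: 268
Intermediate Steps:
C = 35 (C = 7 - 1*(-28) = 7 + 28 = 35)
C*9 - 47 = 35*9 - 47 = 315 - 47 = 268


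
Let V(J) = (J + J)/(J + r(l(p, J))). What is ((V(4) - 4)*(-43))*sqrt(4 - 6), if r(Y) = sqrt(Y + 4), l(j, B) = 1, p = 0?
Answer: 344*I*sqrt(10)/11 + 516*I*sqrt(2)/11 ≈ 165.23*I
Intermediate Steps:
r(Y) = sqrt(4 + Y)
V(J) = 2*J/(J + sqrt(5)) (V(J) = (J + J)/(J + sqrt(4 + 1)) = (2*J)/(J + sqrt(5)) = 2*J/(J + sqrt(5)))
((V(4) - 4)*(-43))*sqrt(4 - 6) = ((2*4/(4 + sqrt(5)) - 4)*(-43))*sqrt(4 - 6) = ((8/(4 + sqrt(5)) - 4)*(-43))*sqrt(-2) = ((-4 + 8/(4 + sqrt(5)))*(-43))*(I*sqrt(2)) = (172 - 344/(4 + sqrt(5)))*(I*sqrt(2)) = I*sqrt(2)*(172 - 344/(4 + sqrt(5)))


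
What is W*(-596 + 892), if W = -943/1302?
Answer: -139564/651 ≈ -214.38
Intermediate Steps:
W = -943/1302 (W = -943*1/1302 = -943/1302 ≈ -0.72427)
W*(-596 + 892) = -943*(-596 + 892)/1302 = -943/1302*296 = -139564/651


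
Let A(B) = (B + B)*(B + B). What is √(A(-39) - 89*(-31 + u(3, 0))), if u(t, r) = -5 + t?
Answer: √9021 ≈ 94.979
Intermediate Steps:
A(B) = 4*B² (A(B) = (2*B)*(2*B) = 4*B²)
√(A(-39) - 89*(-31 + u(3, 0))) = √(4*(-39)² - 89*(-31 + (-5 + 3))) = √(4*1521 - 89*(-31 - 2)) = √(6084 - 89*(-33)) = √(6084 + 2937) = √9021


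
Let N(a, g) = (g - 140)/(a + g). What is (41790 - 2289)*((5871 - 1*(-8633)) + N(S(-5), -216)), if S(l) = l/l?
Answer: 123192400716/215 ≈ 5.7299e+8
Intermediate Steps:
S(l) = 1
N(a, g) = (-140 + g)/(a + g)
(41790 - 2289)*((5871 - 1*(-8633)) + N(S(-5), -216)) = (41790 - 2289)*((5871 - 1*(-8633)) + (-140 - 216)/(1 - 216)) = 39501*((5871 + 8633) - 356/(-215)) = 39501*(14504 - 1/215*(-356)) = 39501*(14504 + 356/215) = 39501*(3118716/215) = 123192400716/215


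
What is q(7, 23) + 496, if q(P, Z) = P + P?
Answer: 510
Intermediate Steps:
q(P, Z) = 2*P
q(7, 23) + 496 = 2*7 + 496 = 14 + 496 = 510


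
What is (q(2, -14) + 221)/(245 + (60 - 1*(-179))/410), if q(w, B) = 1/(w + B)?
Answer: 543455/604134 ≈ 0.89956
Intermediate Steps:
q(w, B) = 1/(B + w)
(q(2, -14) + 221)/(245 + (60 - 1*(-179))/410) = (1/(-14 + 2) + 221)/(245 + (60 - 1*(-179))/410) = (1/(-12) + 221)/(245 + (60 + 179)*(1/410)) = (-1/12 + 221)/(245 + 239*(1/410)) = 2651/(12*(245 + 239/410)) = 2651/(12*(100689/410)) = (2651/12)*(410/100689) = 543455/604134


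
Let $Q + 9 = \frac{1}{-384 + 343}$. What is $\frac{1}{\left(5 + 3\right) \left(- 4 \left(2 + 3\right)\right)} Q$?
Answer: $\frac{37}{656} \approx 0.056402$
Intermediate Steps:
$Q = - \frac{370}{41}$ ($Q = -9 + \frac{1}{-384 + 343} = -9 + \frac{1}{-41} = -9 - \frac{1}{41} = - \frac{370}{41} \approx -9.0244$)
$\frac{1}{\left(5 + 3\right) \left(- 4 \left(2 + 3\right)\right)} Q = \frac{1}{\left(5 + 3\right) \left(- 4 \left(2 + 3\right)\right)} \left(- \frac{370}{41}\right) = \frac{1}{8 \left(\left(-4\right) 5\right)} \left(- \frac{370}{41}\right) = \frac{1}{8 \left(-20\right)} \left(- \frac{370}{41}\right) = \frac{1}{8} \left(- \frac{1}{20}\right) \left(- \frac{370}{41}\right) = \left(- \frac{1}{160}\right) \left(- \frac{370}{41}\right) = \frac{37}{656}$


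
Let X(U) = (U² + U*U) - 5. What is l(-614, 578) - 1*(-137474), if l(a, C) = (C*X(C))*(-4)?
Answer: -1544655382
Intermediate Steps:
X(U) = -5 + 2*U² (X(U) = (U² + U²) - 5 = 2*U² - 5 = -5 + 2*U²)
l(a, C) = -4*C*(-5 + 2*C²) (l(a, C) = (C*(-5 + 2*C²))*(-4) = -4*C*(-5 + 2*C²))
l(-614, 578) - 1*(-137474) = (-8*578³ + 20*578) - 1*(-137474) = (-8*193100552 + 11560) + 137474 = (-1544804416 + 11560) + 137474 = -1544792856 + 137474 = -1544655382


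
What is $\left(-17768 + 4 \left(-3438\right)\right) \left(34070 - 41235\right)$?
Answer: $225840800$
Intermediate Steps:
$\left(-17768 + 4 \left(-3438\right)\right) \left(34070 - 41235\right) = \left(-17768 - 13752\right) \left(-7165\right) = \left(-31520\right) \left(-7165\right) = 225840800$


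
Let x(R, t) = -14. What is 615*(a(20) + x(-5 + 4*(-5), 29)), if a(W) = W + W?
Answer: 15990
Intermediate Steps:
a(W) = 2*W
615*(a(20) + x(-5 + 4*(-5), 29)) = 615*(2*20 - 14) = 615*(40 - 14) = 615*26 = 15990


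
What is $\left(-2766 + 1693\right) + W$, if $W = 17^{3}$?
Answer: $3840$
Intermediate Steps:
$W = 4913$
$\left(-2766 + 1693\right) + W = \left(-2766 + 1693\right) + 4913 = -1073 + 4913 = 3840$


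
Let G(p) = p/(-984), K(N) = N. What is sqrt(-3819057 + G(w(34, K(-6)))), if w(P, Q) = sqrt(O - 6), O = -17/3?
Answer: sqrt(-924456213648 - 82*I*sqrt(105))/492 ≈ 8.8812e-7 - 1954.2*I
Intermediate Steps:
O = -17/3 (O = -17*1/3 = -17/3 ≈ -5.6667)
w(P, Q) = I*sqrt(105)/3 (w(P, Q) = sqrt(-17/3 - 6) = sqrt(-35/3) = I*sqrt(105)/3)
G(p) = -p/984 (G(p) = p*(-1/984) = -p/984)
sqrt(-3819057 + G(w(34, K(-6)))) = sqrt(-3819057 - I*sqrt(105)/2952)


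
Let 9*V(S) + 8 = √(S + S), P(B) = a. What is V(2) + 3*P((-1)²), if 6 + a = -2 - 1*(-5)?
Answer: -29/3 ≈ -9.6667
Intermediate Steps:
a = -3 (a = -6 + (-2 - 1*(-5)) = -6 + (-2 + 5) = -6 + 3 = -3)
P(B) = -3
V(S) = -8/9 + √2*√S/9 (V(S) = -8/9 + √(S + S)/9 = -8/9 + √(2*S)/9 = -8/9 + (√2*√S)/9 = -8/9 + √2*√S/9)
V(2) + 3*P((-1)²) = (-8/9 + √2*√2/9) + 3*(-3) = (-8/9 + 2/9) - 9 = -⅔ - 9 = -29/3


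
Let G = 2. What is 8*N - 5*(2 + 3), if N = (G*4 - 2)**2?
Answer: 263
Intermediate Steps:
N = 36 (N = (2*4 - 2)**2 = (8 - 2)**2 = 6**2 = 36)
8*N - 5*(2 + 3) = 8*36 - 5*(2 + 3) = 288 - 5*5 = 288 - 25 = 263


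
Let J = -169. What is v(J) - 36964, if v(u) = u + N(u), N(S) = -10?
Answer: -37143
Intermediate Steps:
v(u) = -10 + u (v(u) = u - 10 = -10 + u)
v(J) - 36964 = (-10 - 169) - 36964 = -179 - 36964 = -37143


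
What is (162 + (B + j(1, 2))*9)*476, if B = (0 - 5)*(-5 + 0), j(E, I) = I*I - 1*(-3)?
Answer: 214200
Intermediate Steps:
j(E, I) = 3 + I² (j(E, I) = I² + 3 = 3 + I²)
B = 25 (B = -5*(-5) = 25)
(162 + (B + j(1, 2))*9)*476 = (162 + (25 + (3 + 2²))*9)*476 = (162 + (25 + (3 + 4))*9)*476 = (162 + (25 + 7)*9)*476 = (162 + 32*9)*476 = (162 + 288)*476 = 450*476 = 214200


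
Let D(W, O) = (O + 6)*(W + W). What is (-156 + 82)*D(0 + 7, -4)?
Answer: -2072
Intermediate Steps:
D(W, O) = 2*W*(6 + O) (D(W, O) = (6 + O)*(2*W) = 2*W*(6 + O))
(-156 + 82)*D(0 + 7, -4) = (-156 + 82)*(2*(0 + 7)*(6 - 4)) = -148*7*2 = -74*28 = -2072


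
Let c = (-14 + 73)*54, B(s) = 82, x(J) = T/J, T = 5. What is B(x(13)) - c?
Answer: -3104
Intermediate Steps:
x(J) = 5/J
c = 3186 (c = 59*54 = 3186)
B(x(13)) - c = 82 - 1*3186 = 82 - 3186 = -3104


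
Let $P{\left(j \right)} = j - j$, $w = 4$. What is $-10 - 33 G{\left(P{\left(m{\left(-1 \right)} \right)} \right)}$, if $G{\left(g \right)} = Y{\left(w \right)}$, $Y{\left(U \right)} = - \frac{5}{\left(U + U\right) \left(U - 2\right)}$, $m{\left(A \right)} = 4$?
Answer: $\frac{5}{16} \approx 0.3125$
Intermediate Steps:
$P{\left(j \right)} = 0$
$Y{\left(U \right)} = - \frac{5}{2 U \left(-2 + U\right)}$
$G{\left(g \right)} = - \frac{5}{16}$ ($G{\left(g \right)} = - \frac{5}{2 \cdot 4 \left(-2 + 4\right)} = \left(- \frac{5}{2}\right) \frac{1}{4} \cdot \frac{1}{2} = - \frac{5}{16}$)
$-10 - 33 G{\left(P{\left(m{\left(-1 \right)} \right)} \right)} = -10 - - \frac{165}{16} = -10 + \frac{165}{16} = \frac{5}{16}$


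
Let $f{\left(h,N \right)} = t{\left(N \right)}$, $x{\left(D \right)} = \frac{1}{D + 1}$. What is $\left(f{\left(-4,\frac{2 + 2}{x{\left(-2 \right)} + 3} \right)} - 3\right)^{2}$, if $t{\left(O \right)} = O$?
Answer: $1$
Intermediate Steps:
$x{\left(D \right)} = \frac{1}{1 + D}$
$f{\left(h,N \right)} = N$
$\left(f{\left(-4,\frac{2 + 2}{x{\left(-2 \right)} + 3} \right)} - 3\right)^{2} = \left(\frac{2 + 2}{\frac{1}{1 - 2} + 3} - 3\right)^{2} = \left(\frac{4}{\frac{1}{-1} + 3} - 3\right)^{2} = \left(\frac{4}{-1 + 3} - 3\right)^{2} = \left(\frac{4}{2} - 3\right)^{2} = \left(4 \cdot \frac{1}{2} - 3\right)^{2} = \left(2 - 3\right)^{2} = \left(-1\right)^{2} = 1$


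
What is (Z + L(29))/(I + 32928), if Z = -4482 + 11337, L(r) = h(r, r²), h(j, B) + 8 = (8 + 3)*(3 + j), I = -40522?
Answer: -7199/7594 ≈ -0.94799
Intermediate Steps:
h(j, B) = 25 + 11*j (h(j, B) = -8 + (8 + 3)*(3 + j) = -8 + 11*(3 + j) = -8 + (33 + 11*j) = 25 + 11*j)
L(r) = 25 + 11*r
Z = 6855
(Z + L(29))/(I + 32928) = (6855 + (25 + 11*29))/(-40522 + 32928) = (6855 + (25 + 319))/(-7594) = (6855 + 344)*(-1/7594) = 7199*(-1/7594) = -7199/7594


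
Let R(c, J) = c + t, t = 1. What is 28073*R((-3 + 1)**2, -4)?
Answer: 140365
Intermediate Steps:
R(c, J) = 1 + c (R(c, J) = c + 1 = 1 + c)
28073*R((-3 + 1)**2, -4) = 28073*(1 + (-3 + 1)**2) = 28073*(1 + (-2)**2) = 28073*(1 + 4) = 28073*5 = 140365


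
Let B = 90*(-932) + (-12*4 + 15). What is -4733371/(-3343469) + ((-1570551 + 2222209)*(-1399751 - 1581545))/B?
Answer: 6495643118190116915/280560514197 ≈ 2.3152e+7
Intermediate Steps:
B = -83913 (B = -83880 + (-48 + 15) = -83880 - 33 = -83913)
-4733371/(-3343469) + ((-1570551 + 2222209)*(-1399751 - 1581545))/B = -4733371/(-3343469) + ((-1570551 + 2222209)*(-1399751 - 1581545))/(-83913) = -4733371*(-1/3343469) + (651658*(-2981296))*(-1/83913) = 4733371/3343469 - 1942785388768*(-1/83913) = 4733371/3343469 + 1942785388768/83913 = 6495643118190116915/280560514197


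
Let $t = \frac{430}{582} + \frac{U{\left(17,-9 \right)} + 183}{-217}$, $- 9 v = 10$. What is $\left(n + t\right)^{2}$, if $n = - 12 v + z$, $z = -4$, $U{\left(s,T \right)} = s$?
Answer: $\frac{37098226881}{443060401} \approx 83.732$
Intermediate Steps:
$v = - \frac{10}{9}$ ($v = \left(- \frac{1}{9}\right) 10 = - \frac{10}{9} \approx -1.1111$)
$n = \frac{28}{3}$ ($n = \left(-12\right) \left(- \frac{10}{9}\right) - 4 = \frac{40}{3} - 4 = \frac{28}{3} \approx 9.3333$)
$t = - \frac{11545}{63147}$ ($t = \frac{430}{582} + \frac{17 + 183}{-217} = 430 \cdot \frac{1}{582} + 200 \left(- \frac{1}{217}\right) = \frac{215}{291} - \frac{200}{217} = - \frac{11545}{63147} \approx -0.18283$)
$\left(n + t\right)^{2} = \left(\frac{28}{3} - \frac{11545}{63147}\right)^{2} = \left(\frac{192609}{21049}\right)^{2} = \frac{37098226881}{443060401}$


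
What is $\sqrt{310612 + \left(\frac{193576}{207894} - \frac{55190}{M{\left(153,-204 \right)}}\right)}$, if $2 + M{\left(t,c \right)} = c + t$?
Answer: $\frac{\sqrt{9459076002813994926}}{5509191} \approx 558.26$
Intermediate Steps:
$M{\left(t,c \right)} = -2 + c + t$ ($M{\left(t,c \right)} = -2 + \left(c + t\right) = -2 + c + t$)
$\sqrt{310612 + \left(\frac{193576}{207894} - \frac{55190}{M{\left(153,-204 \right)}}\right)} = \sqrt{310612 - \left(- \frac{96788}{103947} + \frac{55190}{-2 - 204 + 153}\right)} = \sqrt{310612 + \left(193576 \cdot \frac{1}{207894} - \frac{55190}{-53}\right)} = \sqrt{310612 + \left(\frac{96788}{103947} - - \frac{55190}{53}\right)} = \sqrt{310612 + \left(\frac{96788}{103947} + \frac{55190}{53}\right)} = \sqrt{310612 + \frac{5741964694}{5509191}} = \sqrt{\frac{1716962799586}{5509191}} = \frac{\sqrt{9459076002813994926}}{5509191}$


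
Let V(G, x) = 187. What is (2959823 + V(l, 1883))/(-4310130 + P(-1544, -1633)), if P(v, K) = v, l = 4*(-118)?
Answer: -1480005/2155837 ≈ -0.68651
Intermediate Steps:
l = -472
(2959823 + V(l, 1883))/(-4310130 + P(-1544, -1633)) = (2959823 + 187)/(-4310130 - 1544) = 2960010/(-4311674) = 2960010*(-1/4311674) = -1480005/2155837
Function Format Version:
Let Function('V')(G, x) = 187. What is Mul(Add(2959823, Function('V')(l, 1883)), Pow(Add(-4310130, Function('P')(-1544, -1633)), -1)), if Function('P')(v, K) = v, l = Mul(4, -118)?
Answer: Rational(-1480005, 2155837) ≈ -0.68651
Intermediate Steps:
l = -472
Mul(Add(2959823, Function('V')(l, 1883)), Pow(Add(-4310130, Function('P')(-1544, -1633)), -1)) = Mul(Add(2959823, 187), Pow(Add(-4310130, -1544), -1)) = Mul(2960010, Pow(-4311674, -1)) = Mul(2960010, Rational(-1, 4311674)) = Rational(-1480005, 2155837)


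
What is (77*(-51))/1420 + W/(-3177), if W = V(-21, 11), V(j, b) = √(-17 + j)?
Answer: -3927/1420 - I*√38/3177 ≈ -2.7655 - 0.0019403*I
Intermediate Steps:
W = I*√38 (W = √(-17 - 21) = √(-38) = I*√38 ≈ 6.1644*I)
(77*(-51))/1420 + W/(-3177) = (77*(-51))/1420 + (I*√38)/(-3177) = -3927*1/1420 + (I*√38)*(-1/3177) = -3927/1420 - I*√38/3177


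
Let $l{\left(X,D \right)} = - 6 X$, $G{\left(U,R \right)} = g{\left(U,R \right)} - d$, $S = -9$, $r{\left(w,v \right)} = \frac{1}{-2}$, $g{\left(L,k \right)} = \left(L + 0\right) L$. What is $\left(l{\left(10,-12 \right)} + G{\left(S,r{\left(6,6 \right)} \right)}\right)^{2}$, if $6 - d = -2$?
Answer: $169$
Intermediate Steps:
$g{\left(L,k \right)} = L^{2}$ ($g{\left(L,k \right)} = L L = L^{2}$)
$r{\left(w,v \right)} = - \frac{1}{2}$
$d = 8$ ($d = 6 - -2 = 6 + 2 = 8$)
$G{\left(U,R \right)} = -8 + U^{2}$ ($G{\left(U,R \right)} = U^{2} - 8 = -8 + U^{2}$)
$\left(l{\left(10,-12 \right)} + G{\left(S,r{\left(6,6 \right)} \right)}\right)^{2} = \left(\left(-6\right) 10 - \left(8 - \left(-9\right)^{2}\right)\right)^{2} = \left(-60 + \left(-8 + 81\right)\right)^{2} = \left(-60 + 73\right)^{2} = 13^{2} = 169$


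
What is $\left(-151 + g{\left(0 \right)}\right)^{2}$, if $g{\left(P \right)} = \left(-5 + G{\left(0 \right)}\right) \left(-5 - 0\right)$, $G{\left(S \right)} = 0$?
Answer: $15876$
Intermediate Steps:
$g{\left(P \right)} = 25$ ($g{\left(P \right)} = \left(-5 + 0\right) \left(-5 - 0\right) = - 5 \left(-5 + 0\right) = \left(-5\right) \left(-5\right) = 25$)
$\left(-151 + g{\left(0 \right)}\right)^{2} = \left(-151 + 25\right)^{2} = \left(-126\right)^{2} = 15876$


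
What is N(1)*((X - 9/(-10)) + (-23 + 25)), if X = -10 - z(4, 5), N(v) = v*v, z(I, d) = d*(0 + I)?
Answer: -271/10 ≈ -27.100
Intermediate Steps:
z(I, d) = I*d (z(I, d) = d*I = I*d)
N(v) = v²
X = -30 (X = -10 - 4*5 = -10 - 1*20 = -10 - 20 = -30)
N(1)*((X - 9/(-10)) + (-23 + 25)) = 1²*((-30 - 9/(-10)) + (-23 + 25)) = 1*((-30 - 9*(-⅒)) + 2) = 1*((-30 + 9/10) + 2) = 1*(-291/10 + 2) = 1*(-271/10) = -271/10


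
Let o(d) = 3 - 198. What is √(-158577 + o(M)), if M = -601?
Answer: 2*I*√39693 ≈ 398.46*I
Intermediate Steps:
o(d) = -195
√(-158577 + o(M)) = √(-158577 - 195) = √(-158772) = 2*I*√39693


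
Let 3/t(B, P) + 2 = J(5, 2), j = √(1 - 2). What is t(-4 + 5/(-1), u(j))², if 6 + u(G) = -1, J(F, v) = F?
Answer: 1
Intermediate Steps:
j = I (j = √(-1) = I ≈ 1.0*I)
u(G) = -7 (u(G) = -6 - 1 = -7)
t(B, P) = 1 (t(B, P) = 3/(-2 + 5) = 3/3 = 3*(⅓) = 1)
t(-4 + 5/(-1), u(j))² = 1² = 1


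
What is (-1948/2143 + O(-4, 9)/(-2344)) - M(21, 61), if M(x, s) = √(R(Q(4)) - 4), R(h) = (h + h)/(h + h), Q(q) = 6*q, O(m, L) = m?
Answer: -1139385/1255798 - I*√3 ≈ -0.9073 - 1.732*I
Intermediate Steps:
R(h) = 1 (R(h) = (2*h)/((2*h)) = (2*h)*(1/(2*h)) = 1)
M(x, s) = I*√3 (M(x, s) = √(1 - 4) = √(-3) = I*√3)
(-1948/2143 + O(-4, 9)/(-2344)) - M(21, 61) = (-1948/2143 - 4/(-2344)) - I*√3 = (-1948*1/2143 - 4*(-1/2344)) - I*√3 = (-1948/2143 + 1/586) - I*√3 = -1139385/1255798 - I*√3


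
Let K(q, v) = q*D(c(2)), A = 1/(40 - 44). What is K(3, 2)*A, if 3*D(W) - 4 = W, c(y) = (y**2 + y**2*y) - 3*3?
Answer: -7/4 ≈ -1.7500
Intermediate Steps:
c(y) = -9 + y**2 + y**3 (c(y) = (y**2 + y**3) - 9 = -9 + y**2 + y**3)
A = -1/4 (A = 1/(-4) = -1/4 ≈ -0.25000)
D(W) = 4/3 + W/3
K(q, v) = 7*q/3 (K(q, v) = q*(4/3 + (-9 + 2**2 + 2**3)/3) = q*(4/3 + (-9 + 4 + 8)/3) = q*(4/3 + (1/3)*3) = q*(4/3 + 1) = q*(7/3) = 7*q/3)
K(3, 2)*A = ((7/3)*3)*(-1/4) = 7*(-1/4) = -7/4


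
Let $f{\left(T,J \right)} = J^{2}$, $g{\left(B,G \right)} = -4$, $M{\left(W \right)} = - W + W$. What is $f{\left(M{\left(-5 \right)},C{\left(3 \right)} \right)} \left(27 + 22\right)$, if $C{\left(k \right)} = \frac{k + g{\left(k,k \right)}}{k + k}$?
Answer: $\frac{49}{36} \approx 1.3611$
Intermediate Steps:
$M{\left(W \right)} = 0$
$C{\left(k \right)} = \frac{-4 + k}{2 k}$ ($C{\left(k \right)} = \frac{k - 4}{k + k} = \frac{-4 + k}{2 k}$)
$f{\left(M{\left(-5 \right)},C{\left(3 \right)} \right)} \left(27 + 22\right) = \left(\frac{-4 + 3}{2 \cdot 3}\right)^{2} \left(27 + 22\right) = \left(\frac{1}{2} \cdot \frac{1}{3} \left(-1\right)\right)^{2} \cdot 49 = \left(- \frac{1}{6}\right)^{2} \cdot 49 = \frac{1}{36} \cdot 49 = \frac{49}{36}$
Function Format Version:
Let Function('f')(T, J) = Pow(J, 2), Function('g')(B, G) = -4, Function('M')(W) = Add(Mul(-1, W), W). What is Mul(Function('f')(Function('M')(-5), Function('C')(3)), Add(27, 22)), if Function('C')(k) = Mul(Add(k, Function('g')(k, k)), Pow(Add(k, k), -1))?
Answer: Rational(49, 36) ≈ 1.3611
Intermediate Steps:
Function('M')(W) = 0
Function('C')(k) = Mul(Rational(1, 2), Pow(k, -1), Add(-4, k)) (Function('C')(k) = Mul(Add(k, -4), Pow(Add(k, k), -1)) = Mul(Add(-4, k), Pow(Mul(2, k), -1)) = Mul(Add(-4, k), Mul(Rational(1, 2), Pow(k, -1))) = Mul(Rational(1, 2), Pow(k, -1), Add(-4, k)))
Mul(Function('f')(Function('M')(-5), Function('C')(3)), Add(27, 22)) = Mul(Pow(Mul(Rational(1, 2), Pow(3, -1), Add(-4, 3)), 2), Add(27, 22)) = Mul(Pow(Mul(Rational(1, 2), Rational(1, 3), -1), 2), 49) = Mul(Pow(Rational(-1, 6), 2), 49) = Mul(Rational(1, 36), 49) = Rational(49, 36)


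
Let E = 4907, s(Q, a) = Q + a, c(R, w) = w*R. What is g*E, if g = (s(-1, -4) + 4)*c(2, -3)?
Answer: 29442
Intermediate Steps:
c(R, w) = R*w
g = 6 (g = ((-1 - 4) + 4)*(2*(-3)) = (-5 + 4)*(-6) = -1*(-6) = 6)
g*E = 6*4907 = 29442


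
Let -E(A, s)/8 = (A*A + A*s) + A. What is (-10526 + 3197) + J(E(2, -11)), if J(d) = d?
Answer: -7201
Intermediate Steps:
E(A, s) = -8*A - 8*A² - 8*A*s (E(A, s) = -8*((A*A + A*s) + A) = -8*((A² + A*s) + A) = -8*(A + A² + A*s) = -8*A - 8*A² - 8*A*s)
(-10526 + 3197) + J(E(2, -11)) = (-10526 + 3197) - 8*2*(1 + 2 - 11) = -7329 - 8*2*(-8) = -7329 + 128 = -7201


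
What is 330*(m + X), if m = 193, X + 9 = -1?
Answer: 60390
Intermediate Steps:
X = -10 (X = -9 - 1 = -10)
330*(m + X) = 330*(193 - 10) = 330*183 = 60390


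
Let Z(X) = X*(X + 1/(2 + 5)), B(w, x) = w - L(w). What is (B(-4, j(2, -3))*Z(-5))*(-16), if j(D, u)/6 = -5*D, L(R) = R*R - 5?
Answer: 40800/7 ≈ 5828.6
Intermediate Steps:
L(R) = -5 + R**2 (L(R) = R**2 - 5 = -5 + R**2)
j(D, u) = -30*D (j(D, u) = 6*(-5*D) = -30*D)
B(w, x) = 5 + w - w**2 (B(w, x) = w - (-5 + w**2) = w + (5 - w**2) = 5 + w - w**2)
Z(X) = X*(1/7 + X) (Z(X) = X*(X + 1/7) = X*(1/7 + X))
(B(-4, j(2, -3))*Z(-5))*(-16) = ((5 - 4 - 1*(-4)**2)*(-5*(1/7 - 5)))*(-16) = ((5 - 4 - 1*16)*(-5*(-34/7)))*(-16) = ((5 - 4 - 16)*(170/7))*(-16) = -15*170/7*(-16) = -2550/7*(-16) = 40800/7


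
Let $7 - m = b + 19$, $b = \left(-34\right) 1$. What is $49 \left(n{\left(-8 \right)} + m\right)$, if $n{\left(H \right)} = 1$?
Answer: $1127$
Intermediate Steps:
$b = -34$
$m = 22$ ($m = 7 - \left(-34 + 19\right) = 7 - -15 = 7 + 15 = 22$)
$49 \left(n{\left(-8 \right)} + m\right) = 49 \left(1 + 22\right) = 49 \cdot 23 = 1127$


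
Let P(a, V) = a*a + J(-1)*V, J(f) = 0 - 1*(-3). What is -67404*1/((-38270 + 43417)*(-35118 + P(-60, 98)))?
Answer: 5617/13392494 ≈ 0.00041941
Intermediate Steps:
J(f) = 3 (J(f) = 0 + 3 = 3)
P(a, V) = a**2 + 3*V (P(a, V) = a*a + 3*V = a**2 + 3*V)
-67404*1/((-38270 + 43417)*(-35118 + P(-60, 98))) = -67404*1/((-38270 + 43417)*(-35118 + ((-60)**2 + 3*98))) = -67404*1/(5147*(-35118 + (3600 + 294))) = -67404*1/(5147*(-35118 + 3894)) = -67404/((-31224*5147)) = -67404/(-160709928) = -67404*(-1/160709928) = 5617/13392494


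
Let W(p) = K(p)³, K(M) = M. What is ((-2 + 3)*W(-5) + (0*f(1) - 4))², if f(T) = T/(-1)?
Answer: 16641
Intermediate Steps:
f(T) = -T (f(T) = T*(-1) = -T)
W(p) = p³
((-2 + 3)*W(-5) + (0*f(1) - 4))² = ((-2 + 3)*(-5)³ + (0*(-1*1) - 4))² = (1*(-125) + (0*(-1) - 4))² = (-125 + (0 - 4))² = (-125 - 4)² = (-129)² = 16641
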